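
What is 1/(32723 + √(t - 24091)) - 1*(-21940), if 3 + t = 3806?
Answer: 23493681505703/1070815017 - 8*I*√317/1070815017 ≈ 21940.0 - 1.3302e-7*I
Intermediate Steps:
t = 3803 (t = -3 + 3806 = 3803)
1/(32723 + √(t - 24091)) - 1*(-21940) = 1/(32723 + √(3803 - 24091)) - 1*(-21940) = 1/(32723 + √(-20288)) + 21940 = 1/(32723 + 8*I*√317) + 21940 = 21940 + 1/(32723 + 8*I*√317)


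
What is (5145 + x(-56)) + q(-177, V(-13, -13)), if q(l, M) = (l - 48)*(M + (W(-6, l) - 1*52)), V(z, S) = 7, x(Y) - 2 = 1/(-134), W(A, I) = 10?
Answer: 1744947/134 ≈ 13022.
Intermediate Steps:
x(Y) = 267/134 (x(Y) = 2 + 1/(-134) = 2 - 1/134 = 267/134)
q(l, M) = (-48 + l)*(-42 + M) (q(l, M) = (l - 48)*(M + (10 - 1*52)) = (-48 + l)*(M + (10 - 52)) = (-48 + l)*(M - 42) = (-48 + l)*(-42 + M))
(5145 + x(-56)) + q(-177, V(-13, -13)) = (5145 + 267/134) + (2016 - 48*7 - 42*(-177) + 7*(-177)) = 689697/134 + (2016 - 336 + 7434 - 1239) = 689697/134 + 7875 = 1744947/134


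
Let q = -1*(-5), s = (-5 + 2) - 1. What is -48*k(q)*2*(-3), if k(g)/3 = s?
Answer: -3456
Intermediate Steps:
s = -4 (s = -3 - 1 = -4)
q = 5
k(g) = -12 (k(g) = 3*(-4) = -12)
-48*k(q)*2*(-3) = -(-576)*2*(-3) = -(-576)*(-6) = -48*72 = -3456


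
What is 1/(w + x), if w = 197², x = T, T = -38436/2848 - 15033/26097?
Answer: 6193688/240283681069 ≈ 2.5777e-5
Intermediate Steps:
T = -87156523/6193688 (T = -38436*1/2848 - 15033*1/26097 = -9609/712 - 5011/8699 = -87156523/6193688 ≈ -14.072)
x = -87156523/6193688 ≈ -14.072
w = 38809
1/(w + x) = 1/(38809 - 87156523/6193688) = 1/(240283681069/6193688) = 6193688/240283681069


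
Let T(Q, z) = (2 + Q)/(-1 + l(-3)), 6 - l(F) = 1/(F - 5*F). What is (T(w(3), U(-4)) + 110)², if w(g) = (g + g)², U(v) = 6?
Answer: 48246916/3481 ≈ 13860.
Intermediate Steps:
w(g) = 4*g² (w(g) = (2*g)² = 4*g²)
l(F) = 6 + 1/(4*F) (l(F) = 6 - 1/(F - 5*F) = 6 - 1/((-4*F)) = 6 - (-1)/(4*F) = 6 + 1/(4*F))
T(Q, z) = 24/59 + 12*Q/59 (T(Q, z) = (2 + Q)/(-1 + (6 + (¼)/(-3))) = (2 + Q)/(-1 + (6 + (¼)*(-⅓))) = (2 + Q)/(-1 + (6 - 1/12)) = (2 + Q)/(-1 + 71/12) = (2 + Q)/(59/12) = (2 + Q)*(12/59) = 24/59 + 12*Q/59)
(T(w(3), U(-4)) + 110)² = ((24/59 + 12*(4*3²)/59) + 110)² = ((24/59 + 12*(4*9)/59) + 110)² = ((24/59 + (12/59)*36) + 110)² = ((24/59 + 432/59) + 110)² = (456/59 + 110)² = (6946/59)² = 48246916/3481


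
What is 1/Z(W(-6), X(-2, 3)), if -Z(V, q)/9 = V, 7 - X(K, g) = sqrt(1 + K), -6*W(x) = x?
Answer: -1/9 ≈ -0.11111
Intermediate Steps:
W(x) = -x/6
X(K, g) = 7 - sqrt(1 + K)
Z(V, q) = -9*V
1/Z(W(-6), X(-2, 3)) = 1/(-(-3)*(-6)/2) = 1/(-9*1) = 1/(-9) = -1/9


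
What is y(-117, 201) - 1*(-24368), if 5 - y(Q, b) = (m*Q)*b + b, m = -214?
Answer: -5008466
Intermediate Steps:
y(Q, b) = 5 - b + 214*Q*b (y(Q, b) = 5 - ((-214*Q)*b + b) = 5 - (-214*Q*b + b) = 5 - (b - 214*Q*b) = 5 + (-b + 214*Q*b) = 5 - b + 214*Q*b)
y(-117, 201) - 1*(-24368) = (5 - 1*201 + 214*(-117)*201) - 1*(-24368) = (5 - 201 - 5032638) + 24368 = -5032834 + 24368 = -5008466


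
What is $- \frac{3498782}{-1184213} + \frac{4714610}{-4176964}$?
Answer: $\frac{4515592002959}{2473207534666} \approx 1.8258$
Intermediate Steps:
$- \frac{3498782}{-1184213} + \frac{4714610}{-4176964} = \left(-3498782\right) \left(- \frac{1}{1184213}\right) + 4714610 \left(- \frac{1}{4176964}\right) = \frac{3498782}{1184213} - \frac{2357305}{2088482} = \frac{4515592002959}{2473207534666}$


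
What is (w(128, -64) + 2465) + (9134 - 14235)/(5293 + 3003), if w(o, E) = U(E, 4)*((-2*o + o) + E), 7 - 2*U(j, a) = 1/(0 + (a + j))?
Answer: 74281767/41480 ≈ 1790.8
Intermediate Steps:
U(j, a) = 7/2 - 1/(2*(a + j)) (U(j, a) = 7/2 - 1/(2*(0 + (a + j))) = 7/2 - 1/(2*(a + j)))
w(o, E) = (27 + 7*E)*(E - o)/(2*(4 + E)) (w(o, E) = ((-1 + 7*4 + 7*E)/(2*(4 + E)))*((-2*o + o) + E) = ((-1 + 28 + 7*E)/(2*(4 + E)))*(-o + E) = ((27 + 7*E)/(2*(4 + E)))*(E - o) = (27 + 7*E)*(E - o)/(2*(4 + E)))
(w(128, -64) + 2465) + (9134 - 14235)/(5293 + 3003) = ((27 + 7*(-64))*(-64 - 1*128)/(2*(4 - 64)) + 2465) + (9134 - 14235)/(5293 + 3003) = ((½)*(27 - 448)*(-64 - 128)/(-60) + 2465) - 5101/8296 = ((½)*(-1/60)*(-421)*(-192) + 2465) - 5101*1/8296 = (-3368/5 + 2465) - 5101/8296 = 8957/5 - 5101/8296 = 74281767/41480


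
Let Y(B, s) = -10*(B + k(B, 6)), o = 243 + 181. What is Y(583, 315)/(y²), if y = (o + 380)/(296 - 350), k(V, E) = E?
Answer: -238545/8978 ≈ -26.570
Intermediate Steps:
o = 424
y = -134/9 (y = (424 + 380)/(296 - 350) = 804/(-54) = 804*(-1/54) = -134/9 ≈ -14.889)
Y(B, s) = -60 - 10*B (Y(B, s) = -10*(B + 6) = -10*(6 + B) = -60 - 10*B)
Y(583, 315)/(y²) = (-60 - 10*583)/((-134/9)²) = (-60 - 5830)/(17956/81) = -5890*81/17956 = -238545/8978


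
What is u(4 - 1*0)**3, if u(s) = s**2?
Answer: 4096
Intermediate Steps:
u(4 - 1*0)**3 = ((4 - 1*0)**2)**3 = ((4 + 0)**2)**3 = (4**2)**3 = 16**3 = 4096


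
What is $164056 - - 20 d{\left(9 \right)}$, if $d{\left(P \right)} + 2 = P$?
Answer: $164196$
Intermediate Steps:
$d{\left(P \right)} = -2 + P$
$164056 - - 20 d{\left(9 \right)} = 164056 - - 20 \left(-2 + 9\right) = 164056 - \left(-20\right) 7 = 164056 - -140 = 164056 + 140 = 164196$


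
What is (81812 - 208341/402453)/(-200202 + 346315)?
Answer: 3658364055/6533735021 ≈ 0.55992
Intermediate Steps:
(81812 - 208341/402453)/(-200202 + 346315) = (81812 - 208341*1/402453)/146113 = (81812 - 23149/44717)*(1/146113) = (3658364055/44717)*(1/146113) = 3658364055/6533735021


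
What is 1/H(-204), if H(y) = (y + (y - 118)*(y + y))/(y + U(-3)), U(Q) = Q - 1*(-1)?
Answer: -103/65586 ≈ -0.0015705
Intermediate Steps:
U(Q) = 1 + Q (U(Q) = Q + 1 = 1 + Q)
H(y) = (y + 2*y*(-118 + y))/(-2 + y) (H(y) = (y + (y - 118)*(y + y))/(y + (1 - 3)) = (y + (-118 + y)*(2*y))/(y - 2) = (y + 2*y*(-118 + y))/(-2 + y))
1/H(-204) = 1/(-204*(-235 + 2*(-204))/(-2 - 204)) = 1/(-204*(-235 - 408)/(-206)) = 1/(-204*(-1/206)*(-643)) = 1/(-65586/103) = -103/65586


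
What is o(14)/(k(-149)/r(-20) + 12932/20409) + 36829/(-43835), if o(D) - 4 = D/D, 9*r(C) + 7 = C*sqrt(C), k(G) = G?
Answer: -8831877831568109932/11036691399875919305 + 37237538921400*I*sqrt(5)/251778063188683 ≈ -0.80023 + 0.33071*I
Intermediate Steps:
r(C) = -7/9 + C**(3/2)/9 (r(C) = -7/9 + (C*sqrt(C))/9 = -7/9 + C**(3/2)/9)
o(D) = 5 (o(D) = 4 + D/D = 4 + 1 = 5)
o(14)/(k(-149)/r(-20) + 12932/20409) + 36829/(-43835) = 5/(-149/(-7/9 + (-20)**(3/2)/9) + 12932/20409) + 36829/(-43835) = 5/(-149/(-7/9 + (-40*I*sqrt(5))/9) + 12932*(1/20409)) + 36829*(-1/43835) = 5/(-149/(-7/9 - 40*I*sqrt(5)/9) + 12932/20409) - 36829/43835 = 5/(12932/20409 - 149/(-7/9 - 40*I*sqrt(5)/9)) - 36829/43835 = -36829/43835 + 5/(12932/20409 - 149/(-7/9 - 40*I*sqrt(5)/9))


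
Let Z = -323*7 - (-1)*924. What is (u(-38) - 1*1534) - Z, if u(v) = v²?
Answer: 1247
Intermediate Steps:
Z = -1337 (Z = -2261 - 1*(-924) = -2261 + 924 = -1337)
(u(-38) - 1*1534) - Z = ((-38)² - 1*1534) - 1*(-1337) = (1444 - 1534) + 1337 = -90 + 1337 = 1247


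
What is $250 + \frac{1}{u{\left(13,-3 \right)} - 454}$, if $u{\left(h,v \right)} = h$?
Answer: $\frac{110249}{441} \approx 250.0$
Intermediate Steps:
$250 + \frac{1}{u{\left(13,-3 \right)} - 454} = 250 + \frac{1}{13 - 454} = 250 + \frac{1}{-441} = 250 - \frac{1}{441} = \frac{110249}{441}$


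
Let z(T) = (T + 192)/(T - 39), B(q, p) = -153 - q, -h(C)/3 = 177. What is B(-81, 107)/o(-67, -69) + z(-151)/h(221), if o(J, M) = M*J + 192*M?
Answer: 507847/58011750 ≈ 0.0087542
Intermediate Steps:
h(C) = -531 (h(C) = -3*177 = -531)
o(J, M) = 192*M + J*M (o(J, M) = J*M + 192*M = 192*M + J*M)
z(T) = (192 + T)/(-39 + T)
B(-81, 107)/o(-67, -69) + z(-151)/h(221) = (-153 - 1*(-81))/((-69*(192 - 67))) + ((192 - 151)/(-39 - 151))/(-531) = (-153 + 81)/((-69*125)) + (41/(-190))*(-1/531) = -72/(-8625) - 1/190*41*(-1/531) = -72*(-1/8625) - 41/190*(-1/531) = 24/2875 + 41/100890 = 507847/58011750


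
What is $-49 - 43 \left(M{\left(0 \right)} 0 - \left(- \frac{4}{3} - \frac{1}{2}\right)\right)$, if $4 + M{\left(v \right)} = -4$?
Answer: $- \frac{767}{6} \approx -127.83$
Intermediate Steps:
$M{\left(v \right)} = -8$ ($M{\left(v \right)} = -4 - 4 = -8$)
$-49 - 43 \left(M{\left(0 \right)} 0 - \left(- \frac{4}{3} - \frac{1}{2}\right)\right) = -49 - 43 \left(\left(-8\right) 0 - \left(- \frac{4}{3} - \frac{1}{2}\right)\right) = -49 - 43 \left(0 - - \frac{11}{6}\right) = -49 - 43 \left(0 + \left(\frac{1}{2} + \frac{4}{3}\right)\right) = -49 - 43 \left(0 + \frac{11}{6}\right) = -49 - \frac{473}{6} = - \frac{767}{6}$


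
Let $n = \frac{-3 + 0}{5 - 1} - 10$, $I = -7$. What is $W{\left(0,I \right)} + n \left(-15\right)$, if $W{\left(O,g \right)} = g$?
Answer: $\frac{617}{4} \approx 154.25$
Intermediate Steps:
$n = - \frac{43}{4}$ ($n = - \frac{3}{4} - 10 = - \frac{43}{4} \approx -10.75$)
$W{\left(0,I \right)} + n \left(-15\right) = -7 - - \frac{645}{4} = -7 + \frac{645}{4} = \frac{617}{4}$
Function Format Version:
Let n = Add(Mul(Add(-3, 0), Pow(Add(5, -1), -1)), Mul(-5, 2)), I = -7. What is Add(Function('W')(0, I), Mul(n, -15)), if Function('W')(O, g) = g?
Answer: Rational(617, 4) ≈ 154.25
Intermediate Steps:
n = Rational(-43, 4) (n = Add(Mul(-3, Pow(4, -1)), -10) = Add(Mul(-3, Rational(1, 4)), -10) = Add(Rational(-3, 4), -10) = Rational(-43, 4) ≈ -10.750)
Add(Function('W')(0, I), Mul(n, -15)) = Add(-7, Mul(Rational(-43, 4), -15)) = Add(-7, Rational(645, 4)) = Rational(617, 4)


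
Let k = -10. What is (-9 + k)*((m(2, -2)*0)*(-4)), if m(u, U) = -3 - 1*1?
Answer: 0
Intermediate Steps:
m(u, U) = -4 (m(u, U) = -3 - 1 = -4)
(-9 + k)*((m(2, -2)*0)*(-4)) = (-9 - 10)*(-4*0*(-4)) = -0*(-4) = -19*0 = 0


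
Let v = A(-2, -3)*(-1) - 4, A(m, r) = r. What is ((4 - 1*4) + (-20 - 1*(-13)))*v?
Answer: 7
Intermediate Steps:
v = -1 (v = -3*(-1) - 4 = 3 - 4 = -1)
((4 - 1*4) + (-20 - 1*(-13)))*v = ((4 - 1*4) + (-20 - 1*(-13)))*(-1) = ((4 - 4) + (-20 + 13))*(-1) = (0 - 7)*(-1) = -7*(-1) = 7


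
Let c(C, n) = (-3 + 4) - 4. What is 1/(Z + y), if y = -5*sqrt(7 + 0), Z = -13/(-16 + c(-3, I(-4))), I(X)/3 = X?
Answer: -247/63006 - 1805*sqrt(7)/63006 ≈ -0.079716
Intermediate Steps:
I(X) = 3*X
c(C, n) = -3 (c(C, n) = 1 - 4 = -3)
Z = 13/19 (Z = -13/(-16 - 3) = -13/(-19) = -1/19*(-13) = 13/19 ≈ 0.68421)
y = -5*sqrt(7) ≈ -13.229
1/(Z + y) = 1/(13/19 - 5*sqrt(7))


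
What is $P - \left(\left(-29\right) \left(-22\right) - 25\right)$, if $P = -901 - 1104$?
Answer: $-2618$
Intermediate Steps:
$P = -2005$ ($P = -901 - 1104 = -2005$)
$P - \left(\left(-29\right) \left(-22\right) - 25\right) = -2005 - \left(\left(-29\right) \left(-22\right) - 25\right) = -2005 - \left(638 - 25\right) = -2005 - 613 = -2618$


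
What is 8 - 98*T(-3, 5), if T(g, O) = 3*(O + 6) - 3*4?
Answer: -2050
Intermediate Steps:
T(g, O) = 6 + 3*O (T(g, O) = 3*(6 + O) - 12 = (18 + 3*O) - 12 = 6 + 3*O)
8 - 98*T(-3, 5) = 8 - 98*(6 + 3*5) = 8 - 98*(6 + 15) = 8 - 98*21 = 8 - 2058 = -2050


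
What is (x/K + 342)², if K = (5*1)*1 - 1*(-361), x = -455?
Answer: 15554330089/133956 ≈ 1.1612e+5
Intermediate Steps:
K = 366 (K = 5*1 + 361 = 5 + 361 = 366)
(x/K + 342)² = (-455/366 + 342)² = (124717/366)² = 15554330089/133956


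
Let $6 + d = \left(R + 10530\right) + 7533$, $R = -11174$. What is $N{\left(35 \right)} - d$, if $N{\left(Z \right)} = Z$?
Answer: $-6848$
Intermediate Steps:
$d = 6883$ ($d = -6 + \left(\left(-11174 + 10530\right) + 7533\right) = -6 + \left(-644 + 7533\right) = -6 + 6889 = 6883$)
$N{\left(35 \right)} - d = 35 - 6883 = -6848$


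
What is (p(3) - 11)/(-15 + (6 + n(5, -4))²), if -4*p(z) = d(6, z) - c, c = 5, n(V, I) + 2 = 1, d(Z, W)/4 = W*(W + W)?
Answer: -111/40 ≈ -2.7750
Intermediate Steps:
d(Z, W) = 8*W² (d(Z, W) = 4*(W*(W + W)) = 4*(W*(2*W)) = 4*(2*W²) = 8*W²)
n(V, I) = -1 (n(V, I) = -2 + 1 = -1)
p(z) = 5/4 - 2*z² (p(z) = -(8*z² - 1*5)/4 = -(8*z² - 5)/4 = -(-5 + 8*z²)/4 = 5/4 - 2*z²)
(p(3) - 11)/(-15 + (6 + n(5, -4))²) = ((5/4 - 2*3²) - 11)/(-15 + (6 - 1)²) = ((5/4 - 2*9) - 11)/(-15 + 5²) = ((5/4 - 18) - 11)/(-15 + 25) = (-67/4 - 11)/10 = (⅒)*(-111/4) = -111/40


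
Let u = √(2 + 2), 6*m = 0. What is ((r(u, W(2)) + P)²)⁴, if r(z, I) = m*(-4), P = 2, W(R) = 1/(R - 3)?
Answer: 256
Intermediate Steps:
W(R) = 1/(-3 + R)
m = 0 (m = (⅙)*0 = 0)
u = 2 (u = √4 = 2)
r(z, I) = 0 (r(z, I) = 0*(-4) = 0)
((r(u, W(2)) + P)²)⁴ = ((0 + 2)²)⁴ = (2²)⁴ = 4⁴ = 256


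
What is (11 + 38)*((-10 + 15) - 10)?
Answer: -245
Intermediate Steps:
(11 + 38)*((-10 + 15) - 10) = 49*(5 - 10) = 49*(-5) = -245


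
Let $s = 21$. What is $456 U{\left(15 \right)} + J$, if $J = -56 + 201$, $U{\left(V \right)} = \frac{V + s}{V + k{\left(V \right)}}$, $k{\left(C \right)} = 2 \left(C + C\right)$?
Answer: $\frac{9097}{25} \approx 363.88$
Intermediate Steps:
$k{\left(C \right)} = 4 C$ ($k{\left(C \right)} = 2 \cdot 2 C = 4 C$)
$U{\left(V \right)} = \frac{21 + V}{5 V}$ ($U{\left(V \right)} = \frac{V + 21}{V + 4 V} = \frac{21 + V}{5 V}$)
$J = 145$
$456 U{\left(15 \right)} + J = 456 \frac{21 + 15}{5 \cdot 15} + 145 = 456 \cdot \frac{1}{5} \cdot \frac{1}{15} \cdot 36 + 145 = 456 \cdot \frac{12}{25} + 145 = \frac{5472}{25} + 145 = \frac{9097}{25}$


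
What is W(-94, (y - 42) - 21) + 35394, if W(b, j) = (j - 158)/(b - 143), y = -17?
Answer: 8388616/237 ≈ 35395.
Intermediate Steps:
W(b, j) = (-158 + j)/(-143 + b)
W(-94, (y - 42) - 21) + 35394 = (-158 + ((-17 - 42) - 21))/(-143 - 94) + 35394 = (-158 + (-59 - 21))/(-237) + 35394 = -(-158 - 80)/237 + 35394 = -1/237*(-238) + 35394 = 238/237 + 35394 = 8388616/237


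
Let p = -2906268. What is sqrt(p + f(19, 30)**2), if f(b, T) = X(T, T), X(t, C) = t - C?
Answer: 2*I*sqrt(726567) ≈ 1704.8*I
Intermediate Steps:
f(b, T) = 0 (f(b, T) = T - T = 0)
sqrt(p + f(19, 30)**2) = sqrt(-2906268 + 0**2) = sqrt(-2906268 + 0) = sqrt(-2906268) = 2*I*sqrt(726567)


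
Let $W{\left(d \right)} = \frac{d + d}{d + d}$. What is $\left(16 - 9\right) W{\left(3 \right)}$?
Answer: $7$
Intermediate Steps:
$W{\left(d \right)} = 1$ ($W{\left(d \right)} = \frac{2 d}{2 d} = 2 d \frac{1}{2 d} = 1$)
$\left(16 - 9\right) W{\left(3 \right)} = \left(16 - 9\right) 1 = 7 \cdot 1 = 7$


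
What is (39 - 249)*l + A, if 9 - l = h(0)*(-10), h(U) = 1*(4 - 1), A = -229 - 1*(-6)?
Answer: -8413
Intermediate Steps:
A = -223 (A = -229 + 6 = -223)
h(U) = 3 (h(U) = 1*3 = 3)
l = 39 (l = 9 - 3*(-10) = 9 - 1*(-30) = 9 + 30 = 39)
(39 - 249)*l + A = (39 - 249)*39 - 223 = -210*39 - 223 = -8190 - 223 = -8413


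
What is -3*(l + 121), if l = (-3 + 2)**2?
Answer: -366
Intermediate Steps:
l = 1 (l = (-1)**2 = 1)
-3*(l + 121) = -3*(1 + 121) = -3*122 = -366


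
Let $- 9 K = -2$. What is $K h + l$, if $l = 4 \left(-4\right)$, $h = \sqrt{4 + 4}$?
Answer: $-16 + \frac{4 \sqrt{2}}{9} \approx -15.371$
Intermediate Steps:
$K = \frac{2}{9}$ ($K = \left(- \frac{1}{9}\right) \left(-2\right) = \frac{2}{9} \approx 0.22222$)
$h = 2 \sqrt{2}$ ($h = \sqrt{8} = 2 \sqrt{2} \approx 2.8284$)
$l = -16$
$K h + l = \frac{2 \cdot 2 \sqrt{2}}{9} - 16 = \frac{4 \sqrt{2}}{9} - 16 = -16 + \frac{4 \sqrt{2}}{9}$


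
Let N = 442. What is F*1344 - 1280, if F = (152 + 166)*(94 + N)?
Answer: 229080832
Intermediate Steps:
F = 170448 (F = (152 + 166)*(94 + 442) = 318*536 = 170448)
F*1344 - 1280 = 170448*1344 - 1280 = 229082112 - 1280 = 229080832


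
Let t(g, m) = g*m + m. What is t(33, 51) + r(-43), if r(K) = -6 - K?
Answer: 1771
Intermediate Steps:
t(g, m) = m + g*m
t(33, 51) + r(-43) = 51*(1 + 33) + (-6 - 1*(-43)) = 51*34 + (-6 + 43) = 1734 + 37 = 1771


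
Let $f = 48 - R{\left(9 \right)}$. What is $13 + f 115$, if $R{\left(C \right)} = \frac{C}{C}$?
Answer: $5418$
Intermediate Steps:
$R{\left(C \right)} = 1$
$f = 47$ ($f = 48 - 1 = 47$)
$13 + f 115 = 13 + 47 \cdot 115 = 13 + 5405 = 5418$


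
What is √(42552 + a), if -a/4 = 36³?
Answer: 6*I*√4002 ≈ 379.57*I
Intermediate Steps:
a = -186624 (a = -4*36³ = -4*46656 = -186624)
√(42552 + a) = √(42552 - 186624) = √(-144072) = 6*I*√4002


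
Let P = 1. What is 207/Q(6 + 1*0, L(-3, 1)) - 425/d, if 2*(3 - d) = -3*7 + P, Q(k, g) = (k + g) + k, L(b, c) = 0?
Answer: -803/52 ≈ -15.442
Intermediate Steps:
Q(k, g) = g + 2*k (Q(k, g) = (g + k) + k = g + 2*k)
d = 13 (d = 3 - (-3*7 + 1)/2 = 3 - (-21 + 1)/2 = 3 - 1/2*(-20) = 3 + 10 = 13)
207/Q(6 + 1*0, L(-3, 1)) - 425/d = 207/(0 + 2*(6 + 1*0)) - 425/13 = 207/(0 + 2*(6 + 0)) - 425*1/13 = 207/(0 + 2*6) - 425/13 = 207/(0 + 12) - 425/13 = 207/12 - 425/13 = 207*(1/12) - 425/13 = 69/4 - 425/13 = -803/52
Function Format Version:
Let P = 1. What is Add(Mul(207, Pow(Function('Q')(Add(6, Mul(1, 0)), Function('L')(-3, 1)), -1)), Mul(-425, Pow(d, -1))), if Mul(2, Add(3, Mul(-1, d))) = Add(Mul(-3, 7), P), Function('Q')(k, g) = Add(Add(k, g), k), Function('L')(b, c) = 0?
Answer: Rational(-803, 52) ≈ -15.442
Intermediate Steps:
Function('Q')(k, g) = Add(g, Mul(2, k)) (Function('Q')(k, g) = Add(Add(g, k), k) = Add(g, Mul(2, k)))
d = 13 (d = Add(3, Mul(Rational(-1, 2), Add(Mul(-3, 7), 1))) = Add(3, Mul(Rational(-1, 2), Add(-21, 1))) = Add(3, Mul(Rational(-1, 2), -20)) = Add(3, 10) = 13)
Add(Mul(207, Pow(Function('Q')(Add(6, Mul(1, 0)), Function('L')(-3, 1)), -1)), Mul(-425, Pow(d, -1))) = Add(Mul(207, Pow(Add(0, Mul(2, Add(6, Mul(1, 0)))), -1)), Mul(-425, Pow(13, -1))) = Add(Mul(207, Pow(Add(0, Mul(2, Add(6, 0))), -1)), Mul(-425, Rational(1, 13))) = Add(Mul(207, Pow(Add(0, Mul(2, 6)), -1)), Rational(-425, 13)) = Add(Mul(207, Pow(Add(0, 12), -1)), Rational(-425, 13)) = Add(Mul(207, Pow(12, -1)), Rational(-425, 13)) = Add(Mul(207, Rational(1, 12)), Rational(-425, 13)) = Add(Rational(69, 4), Rational(-425, 13)) = Rational(-803, 52)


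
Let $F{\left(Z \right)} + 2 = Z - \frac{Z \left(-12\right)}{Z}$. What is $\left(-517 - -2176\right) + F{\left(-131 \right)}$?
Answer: $1538$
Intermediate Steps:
$F{\left(Z \right)} = 10 + Z$ ($F{\left(Z \right)} = -2 - \left(- Z + \frac{Z \left(-12\right)}{Z}\right) = -2 - \left(- Z + \frac{\left(-12\right) Z}{Z}\right) = -2 + \left(Z - -12\right) = -2 + \left(Z + 12\right) = -2 + \left(12 + Z\right) = 10 + Z$)
$\left(-517 - -2176\right) + F{\left(-131 \right)} = \left(-517 - -2176\right) + \left(10 - 131\right) = \left(-517 + 2176\right) - 121 = 1659 - 121 = 1538$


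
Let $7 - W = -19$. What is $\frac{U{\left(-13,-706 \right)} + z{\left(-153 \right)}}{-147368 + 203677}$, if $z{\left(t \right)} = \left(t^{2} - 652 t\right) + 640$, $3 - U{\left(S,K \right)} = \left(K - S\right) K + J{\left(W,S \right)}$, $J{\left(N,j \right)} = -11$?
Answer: $- \frac{365439}{56309} \approx -6.4899$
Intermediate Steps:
$W = 26$ ($W = 7 - -19 = 7 + 19 = 26$)
$U{\left(S,K \right)} = 14 - K \left(K - S\right)$ ($U{\left(S,K \right)} = 3 - \left(\left(K - S\right) K - 11\right) = 3 - \left(K \left(K - S\right) - 11\right) = 3 - \left(-11 + K \left(K - S\right)\right) = 14 - K \left(K - S\right)$)
$z{\left(t \right)} = 640 + t^{2} - 652 t$
$\frac{U{\left(-13,-706 \right)} + z{\left(-153 \right)}}{-147368 + 203677} = \frac{\left(14 - \left(-706\right)^{2} - -9178\right) + \left(640 + \left(-153\right)^{2} - -99756\right)}{-147368 + 203677} = \frac{\left(14 - 498436 + 9178\right) + \left(640 + 23409 + 99756\right)}{56309} = \left(\left(14 - 498436 + 9178\right) + 123805\right) \frac{1}{56309} = \left(-489244 + 123805\right) \frac{1}{56309} = \left(-365439\right) \frac{1}{56309} = - \frac{365439}{56309}$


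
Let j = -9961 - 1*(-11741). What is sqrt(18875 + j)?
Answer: 9*sqrt(255) ≈ 143.72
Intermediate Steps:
j = 1780 (j = -9961 + 11741 = 1780)
sqrt(18875 + j) = sqrt(18875 + 1780) = sqrt(20655) = 9*sqrt(255)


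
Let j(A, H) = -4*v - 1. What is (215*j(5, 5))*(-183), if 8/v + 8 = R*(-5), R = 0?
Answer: -118035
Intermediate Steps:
v = -1 (v = 8/(-8 + 0*(-5)) = 8/(-8 + 0) = 8/(-8) = 8*(-1/8) = -1)
j(A, H) = 3 (j(A, H) = -4*(-1) - 1 = 4 - 1 = 3)
(215*j(5, 5))*(-183) = (215*3)*(-183) = 645*(-183) = -118035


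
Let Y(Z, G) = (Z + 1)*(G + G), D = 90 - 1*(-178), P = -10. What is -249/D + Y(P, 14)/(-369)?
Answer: -2705/10988 ≈ -0.24618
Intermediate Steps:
D = 268 (D = 90 + 178 = 268)
Y(Z, G) = 2*G*(1 + Z) (Y(Z, G) = (1 + Z)*(2*G) = 2*G*(1 + Z))
-249/D + Y(P, 14)/(-369) = -249/268 + (2*14*(1 - 10))/(-369) = -249*1/268 + (2*14*(-9))*(-1/369) = -249/268 - 252*(-1/369) = -249/268 + 28/41 = -2705/10988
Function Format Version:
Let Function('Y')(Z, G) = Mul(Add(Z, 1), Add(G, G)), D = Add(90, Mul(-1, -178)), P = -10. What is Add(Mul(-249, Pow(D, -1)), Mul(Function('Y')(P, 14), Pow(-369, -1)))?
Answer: Rational(-2705, 10988) ≈ -0.24618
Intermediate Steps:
D = 268 (D = Add(90, 178) = 268)
Function('Y')(Z, G) = Mul(2, G, Add(1, Z)) (Function('Y')(Z, G) = Mul(Add(1, Z), Mul(2, G)) = Mul(2, G, Add(1, Z)))
Add(Mul(-249, Pow(D, -1)), Mul(Function('Y')(P, 14), Pow(-369, -1))) = Add(Mul(-249, Pow(268, -1)), Mul(Mul(2, 14, Add(1, -10)), Pow(-369, -1))) = Add(Mul(-249, Rational(1, 268)), Mul(Mul(2, 14, -9), Rational(-1, 369))) = Add(Rational(-249, 268), Mul(-252, Rational(-1, 369))) = Add(Rational(-249, 268), Rational(28, 41)) = Rational(-2705, 10988)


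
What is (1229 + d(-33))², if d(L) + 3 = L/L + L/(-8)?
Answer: 97002801/64 ≈ 1.5157e+6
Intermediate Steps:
d(L) = -2 - L/8 (d(L) = -3 + (L/L + L/(-8)) = -3 + (1 + L*(-⅛)) = -3 + (1 - L/8) = -2 - L/8)
(1229 + d(-33))² = (1229 + (-2 - ⅛*(-33)))² = (1229 + (-2 + 33/8))² = (1229 + 17/8)² = (9849/8)² = 97002801/64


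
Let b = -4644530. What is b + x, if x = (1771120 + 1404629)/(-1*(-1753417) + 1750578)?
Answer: -16274406721601/3503995 ≈ -4.6445e+6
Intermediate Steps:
x = 3175749/3503995 (x = 3175749/(1753417 + 1750578) = 3175749/3503995 ≈ 0.90632)
b + x = -4644530 + 3175749/3503995 = -16274406721601/3503995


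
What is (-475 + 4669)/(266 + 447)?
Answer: 4194/713 ≈ 5.8822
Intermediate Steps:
(-475 + 4669)/(266 + 447) = 4194/713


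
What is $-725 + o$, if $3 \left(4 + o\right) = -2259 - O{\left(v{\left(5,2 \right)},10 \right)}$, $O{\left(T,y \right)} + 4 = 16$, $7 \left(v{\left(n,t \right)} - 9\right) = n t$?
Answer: $-1486$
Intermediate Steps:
$v{\left(n,t \right)} = 9 + \frac{n t}{7}$
$O{\left(T,y \right)} = 12$ ($O{\left(T,y \right)} = -4 + 16 = 12$)
$o = -761$ ($o = -4 + \frac{-2259 - 12}{3} = -4 + \frac{1}{3} \left(-2271\right) = -4 - 757 = -761$)
$-725 + o = -725 - 761 = -1486$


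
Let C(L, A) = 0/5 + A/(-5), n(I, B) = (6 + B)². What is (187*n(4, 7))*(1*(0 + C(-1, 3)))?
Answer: -94809/5 ≈ -18962.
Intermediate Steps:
C(L, A) = -A/5 (C(L, A) = 0*(⅕) + A*(-⅕) = 0 - A/5 = -A/5)
(187*n(4, 7))*(1*(0 + C(-1, 3))) = (187*(6 + 7)²)*(1*(0 - ⅕*3)) = (187*13²)*(1*(0 - ⅗)) = (187*169)*(1*(-⅗)) = 31603*(-⅗) = -94809/5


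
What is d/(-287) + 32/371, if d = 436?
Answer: -21796/15211 ≈ -1.4329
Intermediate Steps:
d/(-287) + 32/371 = 436/(-287) + 32/371 = 436*(-1/287) + 32*(1/371) = -436/287 + 32/371 = -21796/15211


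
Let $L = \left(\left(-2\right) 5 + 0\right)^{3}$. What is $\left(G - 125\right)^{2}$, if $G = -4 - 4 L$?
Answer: $14984641$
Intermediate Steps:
$L = -1000$ ($L = \left(-10 + 0\right)^{3} = \left(-10\right)^{3} = -1000$)
$G = 3996$ ($G = -4 - -4000 = -4 + 4000 = 3996$)
$\left(G - 125\right)^{2} = \left(3996 - 125\right)^{2} = 3871^{2} = 14984641$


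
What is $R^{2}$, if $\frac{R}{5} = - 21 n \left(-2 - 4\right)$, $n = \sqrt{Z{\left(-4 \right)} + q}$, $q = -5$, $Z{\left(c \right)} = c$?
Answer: $-3572100$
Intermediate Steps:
$n = 3 i$ ($n = \sqrt{-4 - 5} = \sqrt{-9} = 3 i \approx 3.0 i$)
$R = 1890 i$ ($R = 5 \left(- 21 \cdot 3 i \left(-2 - 4\right)\right) = 5 \left(- 21 \cdot 3 i \left(-6\right)\right) = 5 \left(- 21 \left(- 18 i\right)\right) = 5 \cdot 378 i = 1890 i \approx 1890.0 i$)
$R^{2} = \left(1890 i\right)^{2} = -3572100$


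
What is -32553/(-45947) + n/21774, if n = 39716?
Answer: 1266820037/500224989 ≈ 2.5325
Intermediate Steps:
-32553/(-45947) + n/21774 = -32553/(-45947) + 39716/21774 = -32553*(-1/45947) + 39716*(1/21774) = 32553/45947 + 19858/10887 = 1266820037/500224989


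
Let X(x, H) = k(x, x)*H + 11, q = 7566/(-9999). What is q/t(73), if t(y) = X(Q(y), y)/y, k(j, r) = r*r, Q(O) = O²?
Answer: -92053/3454773828066 ≈ -2.6645e-8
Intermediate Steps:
q = -2522/3333 (q = 7566*(-1/9999) = -2522/3333 ≈ -0.75668)
k(j, r) = r²
X(x, H) = 11 + H*x² (X(x, H) = x²*H + 11 = H*x² + 11 = 11 + H*x²)
t(y) = (11 + y⁵)/y (t(y) = (11 + y*(y²)²)/y = (11 + y*y⁴)/y = (11 + y⁵)/y)
q/t(73) = -2522*73/(11 + 73⁵)/3333 = -2522*73/(11 + 2073071593)/3333 = -2522/(3333*((1/73)*2073071604)) = -2522/(3333*2073071604/73) = -2522/3333*73/2073071604 = -92053/3454773828066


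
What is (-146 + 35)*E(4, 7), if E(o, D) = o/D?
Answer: -444/7 ≈ -63.429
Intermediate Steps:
(-146 + 35)*E(4, 7) = (-146 + 35)*(4/7) = -444/7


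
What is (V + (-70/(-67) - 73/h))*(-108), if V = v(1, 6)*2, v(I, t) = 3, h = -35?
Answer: -2312388/2345 ≈ -986.09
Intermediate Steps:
V = 6 (V = 3*2 = 6)
(V + (-70/(-67) - 73/h))*(-108) = (6 + (-70/(-67) - 73/(-35)))*(-108) = (6 + (-70*(-1/67) - 73*(-1/35)))*(-108) = (6 + (70/67 + 73/35))*(-108) = (6 + 7341/2345)*(-108) = (21411/2345)*(-108) = -2312388/2345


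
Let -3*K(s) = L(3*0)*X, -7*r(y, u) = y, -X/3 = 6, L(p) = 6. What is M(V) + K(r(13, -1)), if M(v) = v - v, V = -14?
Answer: 36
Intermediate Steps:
X = -18 (X = -3*6 = -18)
r(y, u) = -y/7
M(v) = 0
K(s) = 36 (K(s) = -2*(-18) = -⅓*(-108) = 36)
M(V) + K(r(13, -1)) = 0 + 36 = 36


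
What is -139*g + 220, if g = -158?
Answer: 22182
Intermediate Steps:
-139*g + 220 = -139*(-158) + 220 = 21962 + 220 = 22182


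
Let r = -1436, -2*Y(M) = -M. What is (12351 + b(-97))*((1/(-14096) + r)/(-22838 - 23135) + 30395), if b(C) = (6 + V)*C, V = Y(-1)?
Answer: 465539929621581795/1296070816 ≈ 3.5919e+8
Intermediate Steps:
Y(M) = M/2 (Y(M) = -(-1)*M/2 = M/2)
V = -½ (V = (½)*(-1) = -½ ≈ -0.50000)
b(C) = 11*C/2 (b(C) = (6 - ½)*C = 11*C/2)
(12351 + b(-97))*((1/(-14096) + r)/(-22838 - 23135) + 30395) = (12351 + (11/2)*(-97))*((1/(-14096) - 1436)/(-22838 - 23135) + 30395) = (12351 - 1067/2)*((-1/14096 - 1436)/(-45973) + 30395) = 23635*(-20241857/14096*(-1/45973) + 30395)/2 = 23635*(20241857/648035408 + 30395)/2 = (23635/2)*(19697056468017/648035408) = 465539929621581795/1296070816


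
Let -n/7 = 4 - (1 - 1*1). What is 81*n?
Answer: -2268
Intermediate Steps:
n = -28 (n = -7*(4 - (1 - 1*1)) = -7*(4 - (1 - 1)) = -7*(4 - 1*0) = -7*(4 + 0) = -7*4 = -28)
81*n = 81*(-28) = -2268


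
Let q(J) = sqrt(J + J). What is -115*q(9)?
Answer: -345*sqrt(2) ≈ -487.90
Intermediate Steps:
q(J) = sqrt(2)*sqrt(J) (q(J) = sqrt(2*J) = sqrt(2)*sqrt(J))
-115*q(9) = -115*sqrt(2)*sqrt(9) = -115*sqrt(2)*3 = -345*sqrt(2)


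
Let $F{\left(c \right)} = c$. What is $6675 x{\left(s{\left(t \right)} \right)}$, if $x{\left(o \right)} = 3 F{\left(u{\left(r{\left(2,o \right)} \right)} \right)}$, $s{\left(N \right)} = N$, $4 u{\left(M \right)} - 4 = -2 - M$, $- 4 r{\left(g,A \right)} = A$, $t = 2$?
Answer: $\frac{100125}{8} \approx 12516.0$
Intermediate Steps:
$r{\left(g,A \right)} = - \frac{A}{4}$
$u{\left(M \right)} = \frac{1}{2} - \frac{M}{4}$ ($u{\left(M \right)} = 1 + \frac{-2 - M}{4} = 1 - \left(\frac{1}{2} + \frac{M}{4}\right) = \frac{1}{2} - \frac{M}{4}$)
$x{\left(o \right)} = \frac{3}{2} + \frac{3 o}{16}$ ($x{\left(o \right)} = 3 \left(\frac{1}{2} - \frac{\left(- \frac{1}{4}\right) o}{4}\right) = 3 \left(\frac{1}{2} + \frac{o}{16}\right) = \frac{3}{2} + \frac{3 o}{16}$)
$6675 x{\left(s{\left(t \right)} \right)} = 6675 \left(\frac{3}{2} + \frac{3}{16} \cdot 2\right) = 6675 \left(\frac{3}{2} + \frac{3}{8}\right) = 6675 \cdot \frac{15}{8} = \frac{100125}{8}$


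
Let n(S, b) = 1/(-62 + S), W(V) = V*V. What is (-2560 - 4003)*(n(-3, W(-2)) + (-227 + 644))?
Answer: -177883552/65 ≈ -2.7367e+6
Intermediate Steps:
W(V) = V**2
(-2560 - 4003)*(n(-3, W(-2)) + (-227 + 644)) = (-2560 - 4003)*(1/(-62 - 3) + (-227 + 644)) = -6563*(1/(-65) + 417) = -6563*(-1/65 + 417) = -6563*27104/65 = -177883552/65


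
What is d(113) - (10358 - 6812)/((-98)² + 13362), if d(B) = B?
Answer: 1295806/11483 ≈ 112.85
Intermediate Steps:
d(113) - (10358 - 6812)/((-98)² + 13362) = 113 - (10358 - 6812)/((-98)² + 13362) = 113 - 3546/(9604 + 13362) = 113 - 3546/22966 = 113 - 1*1773/11483 = 113 - 1773/11483 = 1295806/11483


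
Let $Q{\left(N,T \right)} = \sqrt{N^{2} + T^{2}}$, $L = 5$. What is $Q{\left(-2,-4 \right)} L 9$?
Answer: $90 \sqrt{5} \approx 201.25$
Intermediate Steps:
$Q{\left(-2,-4 \right)} L 9 = \sqrt{\left(-2\right)^{2} + \left(-4\right)^{2}} \cdot 5 \cdot 9 = \sqrt{4 + 16} \cdot 5 \cdot 9 = \sqrt{20} \cdot 5 \cdot 9 = 2 \sqrt{5} \cdot 5 \cdot 9 = 10 \sqrt{5} \cdot 9 = 90 \sqrt{5}$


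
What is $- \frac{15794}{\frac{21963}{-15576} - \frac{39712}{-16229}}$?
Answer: $- \frac{1330817728592}{87372195} \approx -15232.0$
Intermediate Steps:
$- \frac{15794}{\frac{21963}{-15576} - \frac{39712}{-16229}} = - \frac{15794}{21963 \left(- \frac{1}{15576}\right) - - \frac{39712}{16229}} = - \frac{15794}{- \frac{7321}{5192} + \frac{39712}{16229}} = - \frac{15794}{\frac{87372195}{84260968}} = \left(-15794\right) \frac{84260968}{87372195} = - \frac{1330817728592}{87372195}$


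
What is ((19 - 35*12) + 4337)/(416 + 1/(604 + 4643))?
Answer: 20652192/2182753 ≈ 9.4615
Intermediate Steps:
((19 - 35*12) + 4337)/(416 + 1/(604 + 4643)) = ((19 - 420) + 4337)/(416 + 1/5247) = (-401 + 4337)/(416 + 1/5247) = 3936/(2182753/5247) = 3936*(5247/2182753) = 20652192/2182753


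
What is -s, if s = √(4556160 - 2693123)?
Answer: -11*√15397 ≈ -1364.9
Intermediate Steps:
s = 11*√15397 (s = √1863037 = 11*√15397 ≈ 1364.9)
-s = -11*√15397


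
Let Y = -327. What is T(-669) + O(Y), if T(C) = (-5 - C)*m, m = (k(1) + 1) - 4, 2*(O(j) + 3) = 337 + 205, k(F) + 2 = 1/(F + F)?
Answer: -2720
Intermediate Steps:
k(F) = -2 + 1/(2*F) (k(F) = -2 + 1/(F + F) = -2 + 1/(2*F))
O(j) = 268 (O(j) = -3 + (337 + 205)/2 = -3 + (½)*542 = -3 + 271 = 268)
m = -9/2 (m = ((-2 + (½)/1) + 1) - 4 = ((-2 + (½)*1) + 1) - 4 = ((-2 + ½) + 1) - 4 = (-3/2 + 1) - 4 = -½ - 4 = -9/2 ≈ -4.5000)
T(C) = 45/2 + 9*C/2 (T(C) = (-5 - C)*(-9/2) = 45/2 + 9*C/2)
T(-669) + O(Y) = (45/2 + (9/2)*(-669)) + 268 = (45/2 - 6021/2) + 268 = -2988 + 268 = -2720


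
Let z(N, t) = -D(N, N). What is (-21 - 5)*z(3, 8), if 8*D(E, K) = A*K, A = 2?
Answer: 39/2 ≈ 19.500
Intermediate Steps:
D(E, K) = K/4 (D(E, K) = (2*K)/8 = K/4)
z(N, t) = -N/4
(-21 - 5)*z(3, 8) = (-21 - 5)*(-¼*3) = -26*(-¾) = 39/2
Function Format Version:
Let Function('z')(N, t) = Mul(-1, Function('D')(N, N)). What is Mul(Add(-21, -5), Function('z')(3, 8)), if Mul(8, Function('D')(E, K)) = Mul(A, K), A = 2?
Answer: Rational(39, 2) ≈ 19.500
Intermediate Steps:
Function('D')(E, K) = Mul(Rational(1, 4), K) (Function('D')(E, K) = Mul(Rational(1, 8), Mul(2, K)) = Mul(Rational(1, 4), K))
Function('z')(N, t) = Mul(Rational(-1, 4), N) (Function('z')(N, t) = Mul(-1, Mul(Rational(1, 4), N)) = Mul(Rational(-1, 4), N))
Mul(Add(-21, -5), Function('z')(3, 8)) = Mul(Add(-21, -5), Mul(Rational(-1, 4), 3)) = Mul(-26, Rational(-3, 4)) = Rational(39, 2)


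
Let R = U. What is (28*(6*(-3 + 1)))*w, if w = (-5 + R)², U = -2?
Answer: -16464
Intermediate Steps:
R = -2
w = 49 (w = (-5 - 2)² = (-7)² = 49)
(28*(6*(-3 + 1)))*w = (28*(6*(-3 + 1)))*49 = (28*(6*(-2)))*49 = (28*(-12))*49 = -336*49 = -16464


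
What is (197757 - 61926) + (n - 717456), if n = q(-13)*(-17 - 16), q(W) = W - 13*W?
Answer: -586773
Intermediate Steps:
q(W) = -12*W (q(W) = W - 13*W = -12*W)
n = -5148 (n = (-12*(-13))*(-17 - 16) = 156*(-33) = -5148)
(197757 - 61926) + (n - 717456) = (197757 - 61926) + (-5148 - 717456) = 135831 - 722604 = -586773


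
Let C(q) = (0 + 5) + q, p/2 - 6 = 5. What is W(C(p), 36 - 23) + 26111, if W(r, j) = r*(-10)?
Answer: 25841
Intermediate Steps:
p = 22 (p = 12 + 2*5 = 12 + 10 = 22)
C(q) = 5 + q
W(r, j) = -10*r
W(C(p), 36 - 23) + 26111 = -10*(5 + 22) + 26111 = -10*27 + 26111 = -270 + 26111 = 25841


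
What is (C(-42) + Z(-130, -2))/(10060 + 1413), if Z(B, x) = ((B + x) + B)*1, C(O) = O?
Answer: -304/11473 ≈ -0.026497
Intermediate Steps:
Z(B, x) = x + 2*B (Z(B, x) = (x + 2*B)*1 = x + 2*B)
(C(-42) + Z(-130, -2))/(10060 + 1413) = (-42 + (-2 + 2*(-130)))/(10060 + 1413) = (-42 + (-2 - 260))/11473 = (-42 - 262)*(1/11473) = -304*1/11473 = -304/11473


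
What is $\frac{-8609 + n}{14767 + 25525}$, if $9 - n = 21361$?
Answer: $- \frac{29961}{40292} \approx -0.7436$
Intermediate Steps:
$n = -21352$ ($n = 9 - 21361 = -21352$)
$\frac{-8609 + n}{14767 + 25525} = \frac{-8609 - 21352}{14767 + 25525} = - \frac{29961}{40292}$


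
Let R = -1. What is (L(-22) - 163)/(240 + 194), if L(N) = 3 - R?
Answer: -159/434 ≈ -0.36636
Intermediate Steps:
L(N) = 4 (L(N) = 3 - 1*(-1) = 3 + 1 = 4)
(L(-22) - 163)/(240 + 194) = (4 - 163)/(240 + 194) = -159/434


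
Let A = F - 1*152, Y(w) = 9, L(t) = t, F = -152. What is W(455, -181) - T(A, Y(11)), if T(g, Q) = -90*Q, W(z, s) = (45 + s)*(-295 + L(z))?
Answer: -20950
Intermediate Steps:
W(z, s) = (-295 + z)*(45 + s) (W(z, s) = (45 + s)*(-295 + z) = (-295 + z)*(45 + s))
A = -304 (A = -152 - 1*152 = -152 - 152 = -304)
W(455, -181) - T(A, Y(11)) = (-13275 - 295*(-181) + 45*455 - 181*455) - (-90)*9 = (-13275 + 53395 + 20475 - 82355) - 1*(-810) = -21760 + 810 = -20950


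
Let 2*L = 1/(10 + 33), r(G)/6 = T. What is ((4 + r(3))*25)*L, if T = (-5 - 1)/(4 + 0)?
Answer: -125/86 ≈ -1.4535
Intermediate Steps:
T = -3/2 (T = -6/4 = -6*1/4 = -3/2 ≈ -1.5000)
r(G) = -9 (r(G) = 6*(-3/2) = -9)
L = 1/86 (L = 1/(2*(10 + 33)) = (1/2)/43 = (1/2)*(1/43) = 1/86 ≈ 0.011628)
((4 + r(3))*25)*L = ((4 - 9)*25)*(1/86) = -5*25*(1/86) = -125*1/86 = -125/86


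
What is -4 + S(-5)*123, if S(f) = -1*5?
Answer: -619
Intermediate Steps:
S(f) = -5
-4 + S(-5)*123 = -4 - 5*123 = -4 - 615 = -619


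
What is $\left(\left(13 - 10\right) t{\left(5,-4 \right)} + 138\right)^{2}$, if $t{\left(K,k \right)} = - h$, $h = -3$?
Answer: $21609$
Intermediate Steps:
$t{\left(K,k \right)} = 3$ ($t{\left(K,k \right)} = \left(-1\right) \left(-3\right) = 3$)
$\left(\left(13 - 10\right) t{\left(5,-4 \right)} + 138\right)^{2} = \left(\left(13 - 10\right) 3 + 138\right)^{2} = \left(3 \cdot 3 + 138\right)^{2} = \left(9 + 138\right)^{2} = 147^{2} = 21609$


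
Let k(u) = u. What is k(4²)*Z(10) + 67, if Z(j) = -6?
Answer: -29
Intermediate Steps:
k(4²)*Z(10) + 67 = 4²*(-6) + 67 = 16*(-6) + 67 = -96 + 67 = -29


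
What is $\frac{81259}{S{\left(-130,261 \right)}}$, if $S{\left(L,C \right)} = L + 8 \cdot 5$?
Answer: $- \frac{81259}{90} \approx -902.88$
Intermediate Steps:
$S{\left(L,C \right)} = 40 + L$ ($S{\left(L,C \right)} = L + 40 = 40 + L$)
$\frac{81259}{S{\left(-130,261 \right)}} = \frac{81259}{40 - 130} = \frac{81259}{-90} = 81259 \left(- \frac{1}{90}\right) = - \frac{81259}{90}$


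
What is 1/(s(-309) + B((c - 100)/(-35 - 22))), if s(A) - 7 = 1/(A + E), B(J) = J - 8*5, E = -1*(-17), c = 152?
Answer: -16644/564493 ≈ -0.029485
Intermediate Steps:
E = 17
B(J) = -40 + J (B(J) = J - 40 = -40 + J)
s(A) = 7 + 1/(17 + A) (s(A) = 7 + 1/(A + 17) = 7 + 1/(17 + A))
1/(s(-309) + B((c - 100)/(-35 - 22))) = 1/((120 + 7*(-309))/(17 - 309) + (-40 + (152 - 100)/(-35 - 22))) = 1/((120 - 2163)/(-292) + (-40 + 52/(-57))) = 1/(-1/292*(-2043) + (-40 + 52*(-1/57))) = 1/(2043/292 + (-40 - 52/57)) = 1/(2043/292 - 2332/57) = 1/(-564493/16644) = -16644/564493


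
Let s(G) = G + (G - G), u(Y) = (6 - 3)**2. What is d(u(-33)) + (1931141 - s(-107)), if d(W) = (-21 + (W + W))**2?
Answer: 1931257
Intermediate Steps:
u(Y) = 9 (u(Y) = 3**2 = 9)
s(G) = G (s(G) = G + 0 = G)
d(W) = (-21 + 2*W)**2
d(u(-33)) + (1931141 - s(-107)) = (-21 + 2*9)**2 + (1931141 - 1*(-107)) = (-21 + 18)**2 + (1931141 + 107) = (-3)**2 + 1931248 = 9 + 1931248 = 1931257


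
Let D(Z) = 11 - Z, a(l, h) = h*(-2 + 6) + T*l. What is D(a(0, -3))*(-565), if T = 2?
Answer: -12995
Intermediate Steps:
a(l, h) = 2*l + 4*h (a(l, h) = h*(-2 + 6) + 2*l = h*4 + 2*l = 4*h + 2*l = 2*l + 4*h)
D(a(0, -3))*(-565) = (11 - (2*0 + 4*(-3)))*(-565) = (11 - (0 - 12))*(-565) = (11 - 1*(-12))*(-565) = (11 + 12)*(-565) = 23*(-565) = -12995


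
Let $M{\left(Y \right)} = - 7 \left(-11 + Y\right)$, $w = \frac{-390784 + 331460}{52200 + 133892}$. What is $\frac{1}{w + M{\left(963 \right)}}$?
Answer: $- \frac{46523}{310044103} \approx -0.00015005$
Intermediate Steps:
$w = - \frac{14831}{46523}$ ($w = - \frac{59324}{186092} = \left(-59324\right) \frac{1}{186092} = - \frac{14831}{46523} \approx -0.31879$)
$M{\left(Y \right)} = 77 - 7 Y$
$\frac{1}{w + M{\left(963 \right)}} = \frac{1}{- \frac{14831}{46523} + \left(77 - 6741\right)} = \frac{1}{- \frac{14831}{46523} - 6664} = \frac{1}{- \frac{310044103}{46523}} = - \frac{46523}{310044103}$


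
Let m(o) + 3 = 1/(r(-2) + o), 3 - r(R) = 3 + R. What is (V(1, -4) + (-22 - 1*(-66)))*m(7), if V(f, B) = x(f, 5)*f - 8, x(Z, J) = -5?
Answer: -806/9 ≈ -89.556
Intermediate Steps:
r(R) = -R (r(R) = 3 - (3 + R) = 3 + (-3 - R) = -R)
V(f, B) = -8 - 5*f (V(f, B) = -5*f - 8 = -8 - 5*f)
m(o) = -3 + 1/(2 + o) (m(o) = -3 + 1/(-1*(-2) + o) = -3 + 1/(2 + o))
(V(1, -4) + (-22 - 1*(-66)))*m(7) = ((-8 - 5*1) + (-22 - 1*(-66)))*((-5 - 3*7)/(2 + 7)) = ((-8 - 5) + (-22 + 66))*((-5 - 21)/9) = (-13 + 44)*((⅑)*(-26)) = 31*(-26/9) = -806/9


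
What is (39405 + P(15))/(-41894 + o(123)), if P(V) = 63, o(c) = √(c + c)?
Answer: -63595092/67504115 - 1518*√246/67504115 ≈ -0.94244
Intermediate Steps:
o(c) = √2*√c (o(c) = √(2*c) = √2*√c)
(39405 + P(15))/(-41894 + o(123)) = (39405 + 63)/(-41894 + √2*√123) = 39468/(-41894 + √246)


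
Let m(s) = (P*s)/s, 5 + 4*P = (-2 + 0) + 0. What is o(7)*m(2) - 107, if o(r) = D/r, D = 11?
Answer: -439/4 ≈ -109.75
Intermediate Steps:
P = -7/4 (P = -5/4 + ((-2 + 0) + 0)/4 = -5/4 + (-2 + 0)/4 = -5/4 + (¼)*(-2) = -5/4 - ½ = -7/4 ≈ -1.7500)
o(r) = 11/r
m(s) = -7/4 (m(s) = (-7*s/4)/s = -7/4)
o(7)*m(2) - 107 = (11/7)*(-7/4) - 107 = -11/4 - 107 = -439/4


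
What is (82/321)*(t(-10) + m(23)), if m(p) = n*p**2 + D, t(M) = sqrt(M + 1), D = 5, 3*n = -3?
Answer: -42968/321 + 82*I/107 ≈ -133.86 + 0.76636*I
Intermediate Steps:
n = -1 (n = (1/3)*(-3) = -1)
t(M) = sqrt(1 + M)
m(p) = 5 - p**2 (m(p) = -p**2 + 5 = 5 - p**2)
(82/321)*(t(-10) + m(23)) = (82/321)*(sqrt(1 - 10) + (5 - 1*23**2)) = (82*(1/321))*(sqrt(-9) + (5 - 1*529)) = 82*(3*I + (5 - 529))/321 = 82*(3*I - 524)/321 = 82*(-524 + 3*I)/321 = -42968/321 + 82*I/107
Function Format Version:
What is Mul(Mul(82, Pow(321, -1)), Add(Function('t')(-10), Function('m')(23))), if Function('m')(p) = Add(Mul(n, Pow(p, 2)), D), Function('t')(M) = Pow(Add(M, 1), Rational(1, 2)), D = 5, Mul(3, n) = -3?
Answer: Add(Rational(-42968, 321), Mul(Rational(82, 107), I)) ≈ Add(-133.86, Mul(0.76636, I))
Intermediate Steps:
n = -1 (n = Mul(Rational(1, 3), -3) = -1)
Function('t')(M) = Pow(Add(1, M), Rational(1, 2))
Function('m')(p) = Add(5, Mul(-1, Pow(p, 2))) (Function('m')(p) = Add(Mul(-1, Pow(p, 2)), 5) = Add(5, Mul(-1, Pow(p, 2))))
Mul(Mul(82, Pow(321, -1)), Add(Function('t')(-10), Function('m')(23))) = Mul(Mul(82, Pow(321, -1)), Add(Pow(Add(1, -10), Rational(1, 2)), Add(5, Mul(-1, Pow(23, 2))))) = Mul(Mul(82, Rational(1, 321)), Add(Pow(-9, Rational(1, 2)), Add(5, Mul(-1, 529)))) = Mul(Rational(82, 321), Add(Mul(3, I), Add(5, -529))) = Mul(Rational(82, 321), Add(Mul(3, I), -524)) = Mul(Rational(82, 321), Add(-524, Mul(3, I))) = Add(Rational(-42968, 321), Mul(Rational(82, 107), I))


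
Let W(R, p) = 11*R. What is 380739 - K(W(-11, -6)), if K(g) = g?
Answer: 380860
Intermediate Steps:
380739 - K(W(-11, -6)) = 380739 - 11*(-11) = 380739 - 1*(-121) = 380739 + 121 = 380860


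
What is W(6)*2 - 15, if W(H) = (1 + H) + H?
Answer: 11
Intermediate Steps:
W(H) = 1 + 2*H
W(6)*2 - 15 = (1 + 2*6)*2 - 15 = (1 + 12)*2 - 15 = 13*2 - 15 = 26 - 15 = 11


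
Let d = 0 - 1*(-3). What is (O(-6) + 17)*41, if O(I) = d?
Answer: 820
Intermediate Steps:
d = 3 (d = 0 + 3 = 3)
O(I) = 3
(O(-6) + 17)*41 = (3 + 17)*41 = 20*41 = 820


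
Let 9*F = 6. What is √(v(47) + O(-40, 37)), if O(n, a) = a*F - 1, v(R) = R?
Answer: 2*√159/3 ≈ 8.4063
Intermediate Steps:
F = ⅔ (F = (⅑)*6 = ⅔ ≈ 0.66667)
O(n, a) = -1 + 2*a/3 (O(n, a) = a*(⅔) - 1 = 2*a/3 - 1 = -1 + 2*a/3)
√(v(47) + O(-40, 37)) = √(47 + (-1 + (⅔)*37)) = √(47 + (-1 + 74/3)) = √(47 + 71/3) = √(212/3) = 2*√159/3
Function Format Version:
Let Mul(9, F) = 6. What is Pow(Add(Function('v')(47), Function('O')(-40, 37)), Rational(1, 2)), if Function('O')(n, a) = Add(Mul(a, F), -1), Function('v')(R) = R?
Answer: Mul(Rational(2, 3), Pow(159, Rational(1, 2))) ≈ 8.4063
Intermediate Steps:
F = Rational(2, 3) (F = Mul(Rational(1, 9), 6) = Rational(2, 3) ≈ 0.66667)
Function('O')(n, a) = Add(-1, Mul(Rational(2, 3), a)) (Function('O')(n, a) = Add(Mul(a, Rational(2, 3)), -1) = Add(Mul(Rational(2, 3), a), -1) = Add(-1, Mul(Rational(2, 3), a)))
Pow(Add(Function('v')(47), Function('O')(-40, 37)), Rational(1, 2)) = Pow(Add(47, Add(-1, Mul(Rational(2, 3), 37))), Rational(1, 2)) = Pow(Add(47, Add(-1, Rational(74, 3))), Rational(1, 2)) = Pow(Add(47, Rational(71, 3)), Rational(1, 2)) = Pow(Rational(212, 3), Rational(1, 2)) = Mul(Rational(2, 3), Pow(159, Rational(1, 2)))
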